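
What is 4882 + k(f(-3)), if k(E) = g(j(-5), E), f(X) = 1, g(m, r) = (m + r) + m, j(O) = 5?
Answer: 4893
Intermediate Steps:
g(m, r) = r + 2*m
k(E) = 10 + E (k(E) = E + 2*5 = E + 10 = 10 + E)
4882 + k(f(-3)) = 4882 + (10 + 1) = 4882 + 11 = 4893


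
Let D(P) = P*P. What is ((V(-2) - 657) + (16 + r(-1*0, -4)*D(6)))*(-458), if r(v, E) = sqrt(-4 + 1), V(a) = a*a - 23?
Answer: 302280 - 16488*I*sqrt(3) ≈ 3.0228e+5 - 28558.0*I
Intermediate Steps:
V(a) = -23 + a**2 (V(a) = a**2 - 23 = -23 + a**2)
r(v, E) = I*sqrt(3) (r(v, E) = sqrt(-3) = I*sqrt(3))
D(P) = P**2
((V(-2) - 657) + (16 + r(-1*0, -4)*D(6)))*(-458) = (((-23 + (-2)**2) - 657) + (16 + (I*sqrt(3))*6**2))*(-458) = (((-23 + 4) - 657) + (16 + (I*sqrt(3))*36))*(-458) = ((-19 - 657) + (16 + 36*I*sqrt(3)))*(-458) = (-676 + (16 + 36*I*sqrt(3)))*(-458) = (-660 + 36*I*sqrt(3))*(-458) = 302280 - 16488*I*sqrt(3)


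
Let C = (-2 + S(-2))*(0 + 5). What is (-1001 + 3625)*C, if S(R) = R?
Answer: -52480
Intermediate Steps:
C = -20 (C = (-2 - 2)*(0 + 5) = -4*5 = -20)
(-1001 + 3625)*C = (-1001 + 3625)*(-20) = 2624*(-20) = -52480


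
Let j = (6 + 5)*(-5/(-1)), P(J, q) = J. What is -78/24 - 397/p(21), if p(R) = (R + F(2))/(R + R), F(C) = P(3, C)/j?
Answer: -613889/772 ≈ -795.19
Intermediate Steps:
j = 55 (j = 11*(-5*(-1)) = 11*5 = 55)
F(C) = 3/55
p(R) = (3/55 + R)/(2*R) (p(R) = (R + 3/55)/(R + R) = (3/55 + R)/((2*R)) = (3/55 + R)*(1/(2*R)) = (3/55 + R)/(2*R))
-78/24 - 397/p(21) = -78/24 - 397*2310/(3 + 55*21) = -78*1/24 - 397*2310/(3 + 1155) = -13/4 - 397/((1/110)*(1/21)*1158) = -13/4 - 397/193/385 = -13/4 - 397*385/193 = -13/4 - 152845/193 = -613889/772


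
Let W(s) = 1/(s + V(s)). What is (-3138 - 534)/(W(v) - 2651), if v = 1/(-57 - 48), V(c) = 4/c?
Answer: 1190727/859646 ≈ 1.3851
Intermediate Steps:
v = -1/105 (v = 1/(-105) = -1/105 ≈ -0.0095238)
W(s) = 1/(s + 4/s)
(-3138 - 534)/(W(v) - 2651) = (-3138 - 534)/(-1/(105*(4 + (-1/105)²)) - 2651) = -3672/(-1/(105*(4 + 1/11025)) - 2651) = -3672/(-1/(105*44101/11025) - 2651) = -3672/(-1/105*11025/44101 - 2651) = -3672/(-105/44101 - 2651) = -3672/(-116911856/44101) = -3672*(-44101/116911856) = 1190727/859646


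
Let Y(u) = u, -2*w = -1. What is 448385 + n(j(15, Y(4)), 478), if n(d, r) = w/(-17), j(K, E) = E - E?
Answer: 15245089/34 ≈ 4.4839e+5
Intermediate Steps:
w = ½ (w = -½*(-1) = ½ ≈ 0.50000)
j(K, E) = 0
n(d, r) = -1/34 (n(d, r) = (½)/(-17) = (½)*(-1/17) = -1/34)
448385 + n(j(15, Y(4)), 478) = 448385 - 1/34 = 15245089/34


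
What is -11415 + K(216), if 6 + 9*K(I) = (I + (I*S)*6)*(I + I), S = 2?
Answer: 370105/3 ≈ 1.2337e+5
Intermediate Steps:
K(I) = -2/3 + 26*I**2/9 (K(I) = -2/3 + ((I + (I*2)*6)*(I + I))/9 = -2/3 + ((I + (2*I)*6)*(2*I))/9 = -2/3 + ((I + 12*I)*(2*I))/9 = -2/3 + ((13*I)*(2*I))/9 = -2/3 + (26*I**2)/9 = -2/3 + 26*I**2/9)
-11415 + K(216) = -11415 + (-2/3 + (26/9)*216**2) = -11415 + (-2/3 + (26/9)*46656) = -11415 + (-2/3 + 134784) = -11415 + 404350/3 = 370105/3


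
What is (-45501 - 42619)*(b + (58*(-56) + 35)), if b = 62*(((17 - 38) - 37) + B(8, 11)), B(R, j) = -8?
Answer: 643716600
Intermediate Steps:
b = -4092 (b = 62*(((17 - 38) - 37) - 8) = 62*((-21 - 37) - 8) = 62*(-58 - 8) = 62*(-66) = -4092)
(-45501 - 42619)*(b + (58*(-56) + 35)) = (-45501 - 42619)*(-4092 + (58*(-56) + 35)) = -88120*(-4092 + (-3248 + 35)) = -88120*(-4092 - 3213) = -88120*(-7305) = 643716600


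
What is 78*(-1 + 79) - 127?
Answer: 5957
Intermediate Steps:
78*(-1 + 79) - 127 = 78*78 - 127 = 6084 - 127 = 5957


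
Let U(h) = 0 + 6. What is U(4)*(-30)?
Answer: -180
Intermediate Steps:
U(h) = 6
U(4)*(-30) = 6*(-30) = -180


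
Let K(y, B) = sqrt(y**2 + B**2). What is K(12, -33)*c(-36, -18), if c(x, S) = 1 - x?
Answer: 111*sqrt(137) ≈ 1299.2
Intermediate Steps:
K(y, B) = sqrt(B**2 + y**2)
K(12, -33)*c(-36, -18) = sqrt((-33)**2 + 12**2)*(1 - 1*(-36)) = sqrt(1089 + 144)*(1 + 36) = sqrt(1233)*37 = (3*sqrt(137))*37 = 111*sqrt(137)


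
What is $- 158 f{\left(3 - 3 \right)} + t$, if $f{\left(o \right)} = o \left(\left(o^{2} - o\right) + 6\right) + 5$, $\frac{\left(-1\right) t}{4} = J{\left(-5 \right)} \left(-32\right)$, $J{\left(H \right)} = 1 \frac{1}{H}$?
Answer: $- \frac{4078}{5} \approx -815.6$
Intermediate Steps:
$J{\left(H \right)} = \frac{1}{H}$
$t = - \frac{128}{5}$ ($t = - 4 \frac{1}{-5} \left(-32\right) = - 4 \left(\left(- \frac{1}{5}\right) \left(-32\right)\right) = \left(-4\right) \frac{32}{5} = - \frac{128}{5} \approx -25.6$)
$f{\left(o \right)} = 5 + o \left(6 + o^{2} - o\right)$ ($f{\left(o \right)} = o \left(6 + o^{2} - o\right) + 5 = 5 + o \left(6 + o^{2} - o\right)$)
$- 158 f{\left(3 - 3 \right)} + t = - 158 \left(5 + \left(3 - 3\right)^{3} - \left(3 - 3\right)^{2} + 6 \left(3 - 3\right)\right) - \frac{128}{5} = - 158 \left(5 + 0^{3} - 0^{2} + 6 \cdot 0\right) - \frac{128}{5} = - 158 \left(5 + 0 - 0 + 0\right) - \frac{128}{5} = - 158 \left(5 + 0 + 0 + 0\right) - \frac{128}{5} = \left(-158\right) 5 - \frac{128}{5} = -790 - \frac{128}{5} = - \frac{4078}{5}$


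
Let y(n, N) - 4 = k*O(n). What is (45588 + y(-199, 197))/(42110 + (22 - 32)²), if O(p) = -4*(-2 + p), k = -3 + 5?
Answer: 4720/4221 ≈ 1.1182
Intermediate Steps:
k = 2
O(p) = 8 - 4*p
y(n, N) = 20 - 8*n (y(n, N) = 4 + 2*(8 - 4*n) = 4 + (16 - 8*n) = 20 - 8*n)
(45588 + y(-199, 197))/(42110 + (22 - 32)²) = (45588 + (20 - 8*(-199)))/(42110 + (22 - 32)²) = (45588 + (20 + 1592))/(42110 + (-10)²) = (45588 + 1612)/(42110 + 100) = 47200/42210 = 47200*(1/42210) = 4720/4221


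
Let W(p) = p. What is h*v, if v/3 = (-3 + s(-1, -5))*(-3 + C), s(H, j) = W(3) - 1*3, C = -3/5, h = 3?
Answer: 486/5 ≈ 97.200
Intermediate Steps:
C = -⅗ (C = -3*⅕ = -⅗ ≈ -0.60000)
s(H, j) = 0 (s(H, j) = 3 - 1*3 = 3 - 3 = 0)
v = 162/5 (v = 3*((-3 + 0)*(-3 - ⅗)) = 3*(-3*(-18/5)) = 3*(54/5) = 162/5 ≈ 32.400)
h*v = 3*(162/5) = 486/5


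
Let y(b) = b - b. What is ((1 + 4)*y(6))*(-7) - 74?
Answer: -74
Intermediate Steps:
y(b) = 0
((1 + 4)*y(6))*(-7) - 74 = ((1 + 4)*0)*(-7) - 74 = (5*0)*(-7) - 74 = 0*(-7) - 74 = 0 - 74 = -74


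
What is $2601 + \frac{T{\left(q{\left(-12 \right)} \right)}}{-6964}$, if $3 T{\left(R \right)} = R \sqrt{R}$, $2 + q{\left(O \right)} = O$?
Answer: $2601 + \frac{7 i \sqrt{14}}{10446} \approx 2601.0 + 0.0025073 i$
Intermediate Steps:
$q{\left(O \right)} = -2 + O$
$T{\left(R \right)} = \frac{R^{\frac{3}{2}}}{3}$ ($T{\left(R \right)} = \frac{R \sqrt{R}}{3} = \frac{R^{\frac{3}{2}}}{3}$)
$2601 + \frac{T{\left(q{\left(-12 \right)} \right)}}{-6964} = 2601 + \frac{\frac{1}{3} \left(-2 - 12\right)^{\frac{3}{2}}}{-6964} = 2601 + \frac{\left(-14\right)^{\frac{3}{2}}}{3} \left(- \frac{1}{6964}\right) = 2601 + \frac{\left(-14\right) i \sqrt{14}}{3} \left(- \frac{1}{6964}\right) = 2601 + - \frac{14 i \sqrt{14}}{3} \left(- \frac{1}{6964}\right) = 2601 + \frac{7 i \sqrt{14}}{10446}$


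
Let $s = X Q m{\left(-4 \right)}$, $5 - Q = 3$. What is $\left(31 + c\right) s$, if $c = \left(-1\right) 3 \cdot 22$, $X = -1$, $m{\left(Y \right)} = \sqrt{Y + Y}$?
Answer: $140 i \sqrt{2} \approx 197.99 i$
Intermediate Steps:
$m{\left(Y \right)} = \sqrt{2} \sqrt{Y}$ ($m{\left(Y \right)} = \sqrt{2 Y} = \sqrt{2} \sqrt{Y}$)
$Q = 2$ ($Q = 5 - 3 = 2$)
$c = -66$ ($c = \left(-3\right) 22 = -66$)
$s = - 4 i \sqrt{2}$ ($s = \left(-1\right) 2 \sqrt{2} \sqrt{-4} = - 2 \sqrt{2} \cdot 2 i = - 2 \cdot 2 i \sqrt{2} = - 4 i \sqrt{2} \approx - 5.6569 i$)
$\left(31 + c\right) s = \left(31 - 66\right) \left(- 4 i \sqrt{2}\right) = - 35 \left(- 4 i \sqrt{2}\right) = 140 i \sqrt{2}$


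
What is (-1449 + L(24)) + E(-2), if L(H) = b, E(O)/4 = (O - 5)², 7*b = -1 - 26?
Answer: -8798/7 ≈ -1256.9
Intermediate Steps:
b = -27/7 (b = (-1 - 26)/7 = (⅐)*(-27) = -27/7 ≈ -3.8571)
E(O) = 4*(-5 + O)² (E(O) = 4*(O - 5)² = 4*(-5 + O)²)
L(H) = -27/7
(-1449 + L(24)) + E(-2) = (-1449 - 27/7) + 4*(-5 - 2)² = -10170/7 + 4*(-7)² = -10170/7 + 4*49 = -10170/7 + 196 = -8798/7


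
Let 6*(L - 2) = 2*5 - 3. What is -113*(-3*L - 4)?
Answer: 3051/2 ≈ 1525.5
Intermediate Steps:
L = 19/6 (L = 2 + (2*5 - 3)/6 = 2 + (10 - 3)/6 = 2 + (1/6)*7 = 2 + 7/6 = 19/6 ≈ 3.1667)
-113*(-3*L - 4) = -113*(-3*19/6 - 4) = -113*(-19/2 - 4) = -113*(-27/2) = 3051/2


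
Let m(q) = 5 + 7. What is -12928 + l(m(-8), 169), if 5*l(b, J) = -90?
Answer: -12946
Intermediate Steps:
m(q) = 12
l(b, J) = -18 (l(b, J) = (⅕)*(-90) = -18)
-12928 + l(m(-8), 169) = -12928 - 18 = -12946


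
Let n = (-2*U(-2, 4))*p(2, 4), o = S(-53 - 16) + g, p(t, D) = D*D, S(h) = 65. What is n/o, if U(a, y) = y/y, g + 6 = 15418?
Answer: -32/15477 ≈ -0.0020676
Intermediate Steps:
g = 15412 (g = -6 + 15418 = 15412)
p(t, D) = D²
U(a, y) = 1
o = 15477 (o = 65 + 15412 = 15477)
n = -32 (n = -2*1*4² = -2*16 = -32)
n/o = -32/15477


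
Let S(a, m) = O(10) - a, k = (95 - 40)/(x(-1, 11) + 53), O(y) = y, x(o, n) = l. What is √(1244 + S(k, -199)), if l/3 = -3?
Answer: √5011/2 ≈ 35.394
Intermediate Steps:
l = -9 (l = 3*(-3) = -9)
x(o, n) = -9
k = 5/4 (k = (95 - 40)/(-9 + 53) = 55/44 = 55*(1/44) = 5/4 ≈ 1.2500)
S(a, m) = 10 - a
√(1244 + S(k, -199)) = √(1244 + (10 - 1*5/4)) = √(1244 + (10 - 5/4)) = √(1244 + 35/4) = √(5011/4) = √5011/2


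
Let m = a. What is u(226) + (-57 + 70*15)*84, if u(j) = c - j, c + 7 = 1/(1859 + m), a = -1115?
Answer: 61885177/744 ≈ 83179.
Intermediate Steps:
m = -1115
c = -5207/744 (c = -7 + 1/(1859 - 1115) = -7 + 1/744 = -5207/744 ≈ -6.9987)
u(j) = -5207/744 - j
u(226) + (-57 + 70*15)*84 = (-5207/744 - 1*226) + (-57 + 70*15)*84 = (-5207/744 - 226) + (-57 + 1050)*84 = -173351/744 + 993*84 = -173351/744 + 83412 = 61885177/744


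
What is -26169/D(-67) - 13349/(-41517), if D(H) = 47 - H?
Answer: -51663647/225378 ≈ -229.23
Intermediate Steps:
-26169/D(-67) - 13349/(-41517) = -26169/(47 - 1*(-67)) - 13349/(-41517) = -26169/(47 + 67) - 13349*(-1/41517) = -26169/114 + 1907/5931 = -26169*1/114 + 1907/5931 = -8723/38 + 1907/5931 = -51663647/225378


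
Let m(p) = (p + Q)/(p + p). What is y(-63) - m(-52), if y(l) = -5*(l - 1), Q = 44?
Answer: 4159/13 ≈ 319.92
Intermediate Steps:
y(l) = 5 - 5*l (y(l) = -5*(-1 + l) = 5 - 5*l)
m(p) = (44 + p)/(2*p) (m(p) = (p + 44)/(p + p) = (44 + p)/((2*p)) = (44 + p)*(1/(2*p)) = (44 + p)/(2*p))
y(-63) - m(-52) = (5 - 5*(-63)) - (44 - 52)/(2*(-52)) = (5 + 315) - (-1)*(-8)/(2*52) = 320 - 1*1/13 = 320 - 1/13 = 4159/13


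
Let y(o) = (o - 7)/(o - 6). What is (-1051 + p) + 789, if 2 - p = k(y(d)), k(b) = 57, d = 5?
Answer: -317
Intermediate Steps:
y(o) = (-7 + o)/(-6 + o)
p = -55 (p = 2 - 1*57 = 2 - 57 = -55)
(-1051 + p) + 789 = (-1051 - 55) + 789 = -1106 + 789 = -317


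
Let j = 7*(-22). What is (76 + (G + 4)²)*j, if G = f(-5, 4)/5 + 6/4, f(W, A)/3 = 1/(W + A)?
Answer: -770077/50 ≈ -15402.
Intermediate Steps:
f(W, A) = 3/(A + W) (f(W, A) = 3/(W + A) = 3/(A + W))
G = 9/10 (G = (3/(4 - 5))/5 + 6/4 = (3/(-1))*(⅕) + 6*(¼) = (3*(-1))*(⅕) + 3/2 = -3*⅕ + 3/2 = -⅗ + 3/2 = 9/10 ≈ 0.90000)
j = -154
(76 + (G + 4)²)*j = (76 + (9/10 + 4)²)*(-154) = (76 + (49/10)²)*(-154) = (76 + 2401/100)*(-154) = (10001/100)*(-154) = -770077/50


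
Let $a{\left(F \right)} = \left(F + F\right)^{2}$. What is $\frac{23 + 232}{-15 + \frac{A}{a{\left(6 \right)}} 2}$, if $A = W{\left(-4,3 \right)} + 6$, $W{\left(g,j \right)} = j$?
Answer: $- \frac{120}{7} \approx -17.143$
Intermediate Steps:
$a{\left(F \right)} = 4 F^{2}$ ($a{\left(F \right)} = \left(2 F\right)^{2} = 4 F^{2}$)
$A = 9$ ($A = 3 + 6 = 9$)
$\frac{23 + 232}{-15 + \frac{A}{a{\left(6 \right)}} 2} = \frac{23 + 232}{-15 + \frac{1}{4 \cdot 6^{2}} \cdot 9 \cdot 2} = \frac{255}{-15 + \frac{1}{4 \cdot 36} \cdot 9 \cdot 2} = \frac{255}{-15 + \frac{1}{144} \cdot 9 \cdot 2} = \frac{255}{-15 + \frac{1}{16} \cdot 2} = \frac{255}{-15 + \frac{1}{8}} = \frac{255}{- \frac{119}{8}} = 255 \left(- \frac{8}{119}\right) = - \frac{120}{7}$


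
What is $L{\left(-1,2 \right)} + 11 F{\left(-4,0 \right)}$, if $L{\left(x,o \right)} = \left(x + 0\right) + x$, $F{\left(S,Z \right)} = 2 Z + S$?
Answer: $-46$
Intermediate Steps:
$F{\left(S,Z \right)} = S + 2 Z$
$L{\left(x,o \right)} = 2 x$ ($L{\left(x,o \right)} = x + x = 2 x$)
$L{\left(-1,2 \right)} + 11 F{\left(-4,0 \right)} = 2 \left(-1\right) + 11 \left(-4 + 2 \cdot 0\right) = -2 + 11 \left(-4 + 0\right) = -2 + 11 \left(-4\right) = -2 - 44 = -46$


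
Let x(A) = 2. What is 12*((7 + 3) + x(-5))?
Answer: 144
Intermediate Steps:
12*((7 + 3) + x(-5)) = 12*((7 + 3) + 2) = 12*(10 + 2) = 12*12 = 144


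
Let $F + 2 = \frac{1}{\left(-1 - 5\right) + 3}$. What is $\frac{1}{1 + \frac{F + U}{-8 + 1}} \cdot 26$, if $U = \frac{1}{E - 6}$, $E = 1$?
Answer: $\frac{210}{11} \approx 19.091$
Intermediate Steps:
$U = - \frac{1}{5}$ ($U = \frac{1}{1 - 6} = \frac{1}{-5} = - \frac{1}{5} \approx -0.2$)
$F = - \frac{7}{3}$ ($F = -2 + \frac{1}{\left(-1 - 5\right) + 3} = -2 + \frac{1}{-6 + 3} = -2 + \frac{1}{-3} = -2 - \frac{1}{3} = - \frac{7}{3} \approx -2.3333$)
$\frac{1}{1 + \frac{F + U}{-8 + 1}} \cdot 26 = \frac{1}{1 + \frac{- \frac{7}{3} - \frac{1}{5}}{-8 + 1}} \cdot 26 = \frac{1}{1 - \frac{38}{15 \left(-7\right)}} 26 = \frac{1}{1 - - \frac{38}{105}} \cdot 26 = \frac{1}{1 + \frac{38}{105}} \cdot 26 = \frac{1}{\frac{143}{105}} \cdot 26 = \frac{105}{143} \cdot 26 = \frac{210}{11}$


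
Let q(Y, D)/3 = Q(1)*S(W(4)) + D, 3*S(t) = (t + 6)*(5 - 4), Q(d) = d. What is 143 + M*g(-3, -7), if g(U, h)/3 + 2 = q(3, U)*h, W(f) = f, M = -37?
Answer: 1142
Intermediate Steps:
S(t) = 2 + t/3 (S(t) = ((t + 6)*(5 - 4))/3 = ((6 + t)*1)/3 = (6 + t)/3 = 2 + t/3)
q(Y, D) = 10 + 3*D (q(Y, D) = 3*(1*(2 + (⅓)*4) + D) = 3*(1*(2 + 4/3) + D) = 3*(1*(10/3) + D) = 3*(10/3 + D) = 10 + 3*D)
g(U, h) = -6 + 3*h*(10 + 3*U) (g(U, h) = -6 + 3*((10 + 3*U)*h) = -6 + 3*(h*(10 + 3*U)) = -6 + 3*h*(10 + 3*U))
143 + M*g(-3, -7) = 143 - 37*(-6 + 3*(-7)*(10 + 3*(-3))) = 143 - 37*(-6 + 3*(-7)*(10 - 9)) = 143 - 37*(-6 + 3*(-7)*1) = 143 - 37*(-6 - 21) = 143 - 37*(-27) = 143 + 999 = 1142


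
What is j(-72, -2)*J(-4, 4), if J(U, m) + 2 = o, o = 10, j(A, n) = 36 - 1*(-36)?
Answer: 576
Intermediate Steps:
j(A, n) = 72 (j(A, n) = 36 + 36 = 72)
J(U, m) = 8 (J(U, m) = -2 + 10 = 8)
j(-72, -2)*J(-4, 4) = 72*8 = 576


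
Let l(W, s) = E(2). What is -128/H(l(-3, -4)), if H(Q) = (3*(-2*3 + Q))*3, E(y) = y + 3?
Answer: 128/9 ≈ 14.222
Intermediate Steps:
E(y) = 3 + y
l(W, s) = 5 (l(W, s) = 3 + 2 = 5)
H(Q) = -54 + 9*Q (H(Q) = (3*(-6 + Q))*3 = (-18 + 3*Q)*3 = -54 + 9*Q)
-128/H(l(-3, -4)) = -128/(-54 + 9*5) = -128/(-54 + 45) = -128/(-9) = -128*(-⅑) = 128/9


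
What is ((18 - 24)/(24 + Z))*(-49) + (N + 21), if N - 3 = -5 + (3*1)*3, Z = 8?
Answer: 595/16 ≈ 37.188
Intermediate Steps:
N = 7 (N = 3 + (-5 + (3*1)*3) = 3 + (-5 + 3*3) = 3 + (-5 + 9) = 3 + 4 = 7)
((18 - 24)/(24 + Z))*(-49) + (N + 21) = ((18 - 24)/(24 + 8))*(-49) + (7 + 21) = -6/32*(-49) + 28 = -6*1/32*(-49) + 28 = -3/16*(-49) + 28 = 147/16 + 28 = 595/16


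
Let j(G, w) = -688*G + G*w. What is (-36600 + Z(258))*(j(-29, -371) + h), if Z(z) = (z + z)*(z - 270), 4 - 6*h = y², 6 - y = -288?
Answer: -697752088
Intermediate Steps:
y = 294 (y = 6 - 1*(-288) = 6 + 288 = 294)
h = -43216/3 (h = ⅔ - ⅙*294² = ⅔ - ⅙*86436 = ⅔ - 14406 = -43216/3 ≈ -14405.)
Z(z) = 2*z*(-270 + z) (Z(z) = (2*z)*(-270 + z) = 2*z*(-270 + z))
(-36600 + Z(258))*(j(-29, -371) + h) = (-36600 + 2*258*(-270 + 258))*(-29*(-688 - 371) - 43216/3) = (-36600 + 2*258*(-12))*(-29*(-1059) - 43216/3) = (-36600 - 6192)*(30711 - 43216/3) = -42792*48917/3 = -697752088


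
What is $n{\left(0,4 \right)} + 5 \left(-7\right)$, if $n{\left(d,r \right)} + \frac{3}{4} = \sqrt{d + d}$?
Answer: $- \frac{143}{4} \approx -35.75$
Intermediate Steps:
$n{\left(d,r \right)} = - \frac{3}{4} + \sqrt{2} \sqrt{d}$ ($n{\left(d,r \right)} = - \frac{3}{4} + \sqrt{d + d} = - \frac{3}{4} + \sqrt{2 d} = - \frac{3}{4} + \sqrt{2} \sqrt{d}$)
$n{\left(0,4 \right)} + 5 \left(-7\right) = \left(- \frac{3}{4} + \sqrt{2} \sqrt{0}\right) + 5 \left(-7\right) = \left(- \frac{3}{4} + \sqrt{2} \cdot 0\right) - 35 = \left(- \frac{3}{4} + 0\right) - 35 = - \frac{3}{4} - 35 = - \frac{143}{4}$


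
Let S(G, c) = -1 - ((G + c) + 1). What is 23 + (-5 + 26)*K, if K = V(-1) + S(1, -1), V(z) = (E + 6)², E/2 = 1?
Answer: 1325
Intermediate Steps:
E = 2 (E = 2*1 = 2)
V(z) = 64 (V(z) = (2 + 6)² = 8² = 64)
S(G, c) = -2 - G - c (S(G, c) = -1 - (1 + G + c) = -1 + (-1 - G - c) = -2 - G - c)
K = 62 (K = 64 + (-2 - 1*1 - 1*(-1)) = 64 + (-2 - 1 + 1) = 64 - 2 = 62)
23 + (-5 + 26)*K = 23 + (-5 + 26)*62 = 23 + 21*62 = 23 + 1302 = 1325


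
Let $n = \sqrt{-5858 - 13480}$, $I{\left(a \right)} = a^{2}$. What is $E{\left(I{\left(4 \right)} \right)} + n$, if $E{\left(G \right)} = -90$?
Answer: $-90 + i \sqrt{19338} \approx -90.0 + 139.06 i$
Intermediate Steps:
$n = i \sqrt{19338}$ ($n = \sqrt{-19338} = i \sqrt{19338} \approx 139.06 i$)
$E{\left(I{\left(4 \right)} \right)} + n = -90 + i \sqrt{19338}$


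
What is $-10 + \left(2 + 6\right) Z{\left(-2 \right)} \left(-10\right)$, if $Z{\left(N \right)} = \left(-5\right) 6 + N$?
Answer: $2550$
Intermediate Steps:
$Z{\left(N \right)} = -30 + N$
$-10 + \left(2 + 6\right) Z{\left(-2 \right)} \left(-10\right) = -10 + \left(2 + 6\right) \left(-30 - 2\right) \left(-10\right) = -10 + 8 \left(-32\right) \left(-10\right) = -10 - -2560 = -10 + 2560 = 2550$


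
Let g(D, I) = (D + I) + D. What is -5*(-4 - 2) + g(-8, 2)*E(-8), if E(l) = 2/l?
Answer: 67/2 ≈ 33.500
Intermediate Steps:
g(D, I) = I + 2*D
-5*(-4 - 2) + g(-8, 2)*E(-8) = -5*(-4 - 2) + (2 + 2*(-8))*(2/(-8)) = -5*(-6) + (2 - 16)*(2*(-⅛)) = 30 - 14*(-¼) = 30 + 7/2 = 67/2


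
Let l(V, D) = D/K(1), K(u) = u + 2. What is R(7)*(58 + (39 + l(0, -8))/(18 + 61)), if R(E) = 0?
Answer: 0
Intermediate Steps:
K(u) = 2 + u
l(V, D) = D/3 (l(V, D) = D/(2 + 1) = D/3)
R(7)*(58 + (39 + l(0, -8))/(18 + 61)) = 0*(58 + (39 + (⅓)*(-8))/(18 + 61)) = 0*(58 + (39 - 8/3)/79) = 0*(58 + (109/3)*(1/79)) = 0*(58 + 109/237) = 0*(13855/237) = 0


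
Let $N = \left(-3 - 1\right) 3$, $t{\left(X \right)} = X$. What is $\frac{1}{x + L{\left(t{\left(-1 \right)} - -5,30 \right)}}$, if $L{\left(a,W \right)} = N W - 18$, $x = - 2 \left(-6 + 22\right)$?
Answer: $- \frac{1}{410} \approx -0.002439$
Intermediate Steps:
$x = -32$ ($x = \left(-2\right) 16 = -32$)
$N = -12$ ($N = \left(-4\right) 3 = -12$)
$L{\left(a,W \right)} = -18 - 12 W$ ($L{\left(a,W \right)} = - 12 W - 18 = -18 - 12 W$)
$\frac{1}{x + L{\left(t{\left(-1 \right)} - -5,30 \right)}} = \frac{1}{-32 - 378} = \frac{1}{-410} = - \frac{1}{410}$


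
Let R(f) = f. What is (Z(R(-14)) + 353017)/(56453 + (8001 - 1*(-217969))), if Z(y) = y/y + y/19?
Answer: 2235776/1788679 ≈ 1.2500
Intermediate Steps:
Z(y) = 1 + y/19 (Z(y) = 1 + y*(1/19) = 1 + y/19)
(Z(R(-14)) + 353017)/(56453 + (8001 - 1*(-217969))) = ((1 + (1/19)*(-14)) + 353017)/(56453 + (8001 - 1*(-217969))) = ((1 - 14/19) + 353017)/(56453 + (8001 + 217969)) = (5/19 + 353017)/(56453 + 225970) = (6707328/19)/282423 = (6707328/19)*(1/282423) = 2235776/1788679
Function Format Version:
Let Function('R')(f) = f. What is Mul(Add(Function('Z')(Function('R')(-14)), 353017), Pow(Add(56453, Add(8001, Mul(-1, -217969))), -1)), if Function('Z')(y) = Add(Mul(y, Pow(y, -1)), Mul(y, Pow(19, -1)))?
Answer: Rational(2235776, 1788679) ≈ 1.2500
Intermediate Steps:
Function('Z')(y) = Add(1, Mul(Rational(1, 19), y)) (Function('Z')(y) = Add(1, Mul(y, Rational(1, 19))) = Add(1, Mul(Rational(1, 19), y)))
Mul(Add(Function('Z')(Function('R')(-14)), 353017), Pow(Add(56453, Add(8001, Mul(-1, -217969))), -1)) = Mul(Add(Add(1, Mul(Rational(1, 19), -14)), 353017), Pow(Add(56453, Add(8001, Mul(-1, -217969))), -1)) = Mul(Add(Add(1, Rational(-14, 19)), 353017), Pow(Add(56453, Add(8001, 217969)), -1)) = Mul(Add(Rational(5, 19), 353017), Pow(Add(56453, 225970), -1)) = Mul(Rational(6707328, 19), Pow(282423, -1)) = Mul(Rational(6707328, 19), Rational(1, 282423)) = Rational(2235776, 1788679)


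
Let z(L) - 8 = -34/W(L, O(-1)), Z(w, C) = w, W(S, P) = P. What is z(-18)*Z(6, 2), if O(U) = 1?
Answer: -156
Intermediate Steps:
z(L) = -26 (z(L) = 8 - 34/1 = 8 - 34*1 = 8 - 34 = -26)
z(-18)*Z(6, 2) = -26*6 = -156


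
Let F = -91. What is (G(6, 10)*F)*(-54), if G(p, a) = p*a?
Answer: 294840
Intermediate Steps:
G(p, a) = a*p
(G(6, 10)*F)*(-54) = ((10*6)*(-91))*(-54) = (60*(-91))*(-54) = -5460*(-54) = 294840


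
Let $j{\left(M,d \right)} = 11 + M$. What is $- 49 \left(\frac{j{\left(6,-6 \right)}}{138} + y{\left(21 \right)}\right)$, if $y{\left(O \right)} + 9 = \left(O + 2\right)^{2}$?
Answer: $- \frac{3517073}{138} \approx -25486.0$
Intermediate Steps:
$y{\left(O \right)} = -9 + \left(2 + O\right)^{2}$ ($y{\left(O \right)} = -9 + \left(O + 2\right)^{2} = -9 + \left(2 + O\right)^{2}$)
$- 49 \left(\frac{j{\left(6,-6 \right)}}{138} + y{\left(21 \right)}\right) = - 49 \left(\frac{11 + 6}{138} - \left(9 - \left(2 + 21\right)^{2}\right)\right) = - 49 \left(17 \cdot \frac{1}{138} - \left(9 - 23^{2}\right)\right) = - 49 \left(\frac{17}{138} + \left(-9 + 529\right)\right) = - 49 \left(\frac{17}{138} + 520\right) = \left(-49\right) \frac{71777}{138} = - \frac{3517073}{138}$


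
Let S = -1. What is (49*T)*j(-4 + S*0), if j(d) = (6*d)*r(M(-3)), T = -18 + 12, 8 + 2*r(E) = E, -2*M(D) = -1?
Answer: -26460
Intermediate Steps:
M(D) = ½ (M(D) = -½*(-1) = ½)
r(E) = -4 + E/2
T = -6
j(d) = -45*d/2 (j(d) = (6*d)*(-4 + (½)*(½)) = (6*d)*(-4 + ¼) = (6*d)*(-15/4) = -45*d/2)
(49*T)*j(-4 + S*0) = (49*(-6))*(-45*(-4 - 1*0)/2) = -(-6615)*(-4 + 0) = -(-6615)*(-4) = -294*90 = -26460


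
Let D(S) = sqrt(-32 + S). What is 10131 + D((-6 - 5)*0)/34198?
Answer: 10131 + 2*I*sqrt(2)/17099 ≈ 10131.0 + 0.00016541*I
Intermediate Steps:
10131 + D((-6 - 5)*0)/34198 = 10131 + sqrt(-32 + (-6 - 5)*0)/34198 = 10131 + sqrt(-32 - 11*0)*(1/34198) = 10131 + sqrt(-32 + 0)*(1/34198) = 10131 + sqrt(-32)*(1/34198) = 10131 + (4*I*sqrt(2))*(1/34198) = 10131 + 2*I*sqrt(2)/17099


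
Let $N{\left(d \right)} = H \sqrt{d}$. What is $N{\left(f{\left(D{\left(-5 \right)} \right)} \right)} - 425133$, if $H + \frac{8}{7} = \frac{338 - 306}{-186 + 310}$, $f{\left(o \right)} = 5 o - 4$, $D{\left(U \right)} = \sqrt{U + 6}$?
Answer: $- \frac{92254053}{217} \approx -4.2513 \cdot 10^{5}$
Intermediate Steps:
$D{\left(U \right)} = \sqrt{6 + U}$
$f{\left(o \right)} = -4 + 5 o$
$H = - \frac{192}{217}$ ($H = - \frac{8}{7} + \frac{338 - 306}{-186 + 310} = - \frac{8}{7} + \frac{32}{124} = - \frac{8}{7} + 32 \cdot \frac{1}{124} = - \frac{8}{7} + \frac{8}{31} = - \frac{192}{217} \approx -0.88479$)
$N{\left(d \right)} = - \frac{192 \sqrt{d}}{217}$
$N{\left(f{\left(D{\left(-5 \right)} \right)} \right)} - 425133 = - \frac{192 \sqrt{-4 + 5 \sqrt{6 - 5}}}{217} - 425133 = - \frac{192 \sqrt{-4 + 5 \sqrt{1}}}{217} - 425133 = - \frac{192 \sqrt{-4 + 5 \cdot 1}}{217} - 425133 = - \frac{192 \sqrt{-4 + 5}}{217} - 425133 = - \frac{192 \sqrt{1}}{217} - 425133 = \left(- \frac{192}{217}\right) 1 - 425133 = - \frac{192}{217} - 425133 = - \frac{92254053}{217}$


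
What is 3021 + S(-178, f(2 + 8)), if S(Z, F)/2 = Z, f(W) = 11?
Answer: 2665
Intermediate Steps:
S(Z, F) = 2*Z
3021 + S(-178, f(2 + 8)) = 3021 + 2*(-178) = 3021 - 356 = 2665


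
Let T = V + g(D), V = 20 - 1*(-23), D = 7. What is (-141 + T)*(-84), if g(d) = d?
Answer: 7644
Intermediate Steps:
V = 43 (V = 20 + 23 = 43)
T = 50 (T = 43 + 7 = 50)
(-141 + T)*(-84) = (-141 + 50)*(-84) = -91*(-84) = 7644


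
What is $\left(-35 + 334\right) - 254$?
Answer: $45$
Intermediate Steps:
$\left(-35 + 334\right) - 254 = 299 - 254 = 45$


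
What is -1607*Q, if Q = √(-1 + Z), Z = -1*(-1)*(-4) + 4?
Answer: -1607*I ≈ -1607.0*I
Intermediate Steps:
Z = 0 (Z = 1*(-4) + 4 = -4 + 4 = 0)
Q = I (Q = √(-1 + 0) = √(-1) = I ≈ 1.0*I)
-1607*Q = -1607*I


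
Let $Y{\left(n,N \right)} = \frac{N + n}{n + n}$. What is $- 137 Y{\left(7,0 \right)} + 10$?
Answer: $- \frac{117}{2} \approx -58.5$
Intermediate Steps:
$Y{\left(n,N \right)} = \frac{N + n}{2 n}$
$- 137 Y{\left(7,0 \right)} + 10 = - 137 \frac{0 + 7}{2 \cdot 7} + 10 = - 137 \cdot \frac{1}{2} \cdot \frac{1}{7} \cdot 7 + 10 = \left(-137\right) \frac{1}{2} + 10 = - \frac{137}{2} + 10 = - \frac{117}{2}$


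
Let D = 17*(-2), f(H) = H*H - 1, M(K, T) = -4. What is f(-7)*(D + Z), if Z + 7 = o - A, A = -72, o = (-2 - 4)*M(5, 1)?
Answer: 2640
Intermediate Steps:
o = 24 (o = (-2 - 4)*(-4) = -6*(-4) = 24)
f(H) = -1 + H**2 (f(H) = H**2 - 1 = -1 + H**2)
D = -34
Z = 89 (Z = -7 + (24 - 1*(-72)) = -7 + (24 + 72) = -7 + 96 = 89)
f(-7)*(D + Z) = (-1 + (-7)**2)*(-34 + 89) = (-1 + 49)*55 = 48*55 = 2640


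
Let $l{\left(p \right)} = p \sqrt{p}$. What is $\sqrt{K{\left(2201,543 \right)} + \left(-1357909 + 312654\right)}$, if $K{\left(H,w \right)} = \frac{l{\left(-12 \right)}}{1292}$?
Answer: $\frac{\sqrt{-109050408895 - 1938 i \sqrt{3}}}{323} \approx 1.5735 \cdot 10^{-5} - 1022.4 i$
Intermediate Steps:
$l{\left(p \right)} = p^{\frac{3}{2}}$
$K{\left(H,w \right)} = - \frac{6 i \sqrt{3}}{323}$ ($K{\left(H,w \right)} = \frac{\left(-12\right)^{\frac{3}{2}}}{1292} = - 24 i \sqrt{3} \cdot \frac{1}{1292} = - \frac{6 i \sqrt{3}}{323}$)
$\sqrt{K{\left(2201,543 \right)} + \left(-1357909 + 312654\right)} = \sqrt{- \frac{6 i \sqrt{3}}{323} + \left(-1357909 + 312654\right)} = \sqrt{- \frac{6 i \sqrt{3}}{323} - 1045255} = \sqrt{-1045255 - \frac{6 i \sqrt{3}}{323}}$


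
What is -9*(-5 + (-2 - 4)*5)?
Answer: 315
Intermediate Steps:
-9*(-5 + (-2 - 4)*5) = -9*(-5 - 6*5) = -9*(-5 - 30) = -9*(-35) = 315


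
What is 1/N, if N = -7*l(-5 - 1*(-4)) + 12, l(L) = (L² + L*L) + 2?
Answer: -1/16 ≈ -0.062500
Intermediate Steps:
l(L) = 2 + 2*L² (l(L) = (L² + L²) + 2 = 2*L² + 2 = 2 + 2*L²)
N = -16 (N = -7*(2 + 2*(-5 - 1*(-4))²) + 12 = -7*(2 + 2*(-5 + 4)²) + 12 = -7*(2 + 2*(-1)²) + 12 = -7*(2 + 2*1) + 12 = -7*(2 + 2) + 12 = -7*4 + 12 = -28 + 12 = -16)
1/N = 1/(-16) = -1/16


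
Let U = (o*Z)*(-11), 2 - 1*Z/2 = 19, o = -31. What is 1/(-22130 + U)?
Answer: -1/33724 ≈ -2.9652e-5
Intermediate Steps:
Z = -34 (Z = 4 - 2*19 = 4 - 38 = -34)
U = -11594 (U = -31*(-34)*(-11) = 1054*(-11) = -11594)
1/(-22130 + U) = 1/(-22130 - 11594) = 1/(-33724) = -1/33724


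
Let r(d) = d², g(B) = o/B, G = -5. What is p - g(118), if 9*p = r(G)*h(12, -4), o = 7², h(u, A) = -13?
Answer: -38791/1062 ≈ -36.526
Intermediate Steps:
o = 49
g(B) = 49/B
p = -325/9 (p = ((-5)²*(-13))/9 = (25*(-13))/9 = (⅑)*(-325) = -325/9 ≈ -36.111)
p - g(118) = -325/9 - 49/118 = -38791/1062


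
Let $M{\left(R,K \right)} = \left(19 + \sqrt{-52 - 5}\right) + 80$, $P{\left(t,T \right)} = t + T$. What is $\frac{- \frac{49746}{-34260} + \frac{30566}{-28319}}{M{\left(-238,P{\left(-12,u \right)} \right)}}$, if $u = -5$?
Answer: $\frac{1988611977}{531351096140} - \frac{60260969 i \sqrt{57}}{1594053288420} \approx 0.0037426 - 0.00028541 i$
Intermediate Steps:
$P{\left(t,T \right)} = T + t$
$M{\left(R,K \right)} = 99 + i \sqrt{57}$ ($M{\left(R,K \right)} = \left(19 + \sqrt{-57}\right) + 80 = \left(19 + i \sqrt{57}\right) + 80 = 99 + i \sqrt{57}$)
$\frac{- \frac{49746}{-34260} + \frac{30566}{-28319}}{M{\left(-238,P{\left(-12,u \right)} \right)}} = \frac{- \frac{49746}{-34260} + \frac{30566}{-28319}}{99 + i \sqrt{57}} = \frac{\left(-49746\right) \left(- \frac{1}{34260}\right) + 30566 \left(- \frac{1}{28319}\right)}{99 + i \sqrt{57}} = \frac{\frac{8291}{5710} - \frac{30566}{28319}}{99 + i \sqrt{57}} = \frac{60260969}{161701490 \left(99 + i \sqrt{57}\right)}$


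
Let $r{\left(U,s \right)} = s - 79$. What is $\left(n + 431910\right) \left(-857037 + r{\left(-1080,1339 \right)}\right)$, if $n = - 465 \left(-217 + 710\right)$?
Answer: $-173436045705$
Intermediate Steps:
$r{\left(U,s \right)} = -79 + s$
$n = -229245$ ($n = \left(-465\right) 493 = -229245$)
$\left(n + 431910\right) \left(-857037 + r{\left(-1080,1339 \right)}\right) = \left(-229245 + 431910\right) \left(-857037 + \left(-79 + 1339\right)\right) = 202665 \left(-857037 + 1260\right) = 202665 \left(-855777\right) = -173436045705$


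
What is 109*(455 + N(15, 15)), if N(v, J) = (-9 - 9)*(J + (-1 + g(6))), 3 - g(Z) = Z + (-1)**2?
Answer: 29975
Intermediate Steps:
g(Z) = 2 - Z (g(Z) = 3 - (Z + (-1)**2) = 3 - (Z + 1) = 3 - (1 + Z) = 3 + (-1 - Z) = 2 - Z)
N(v, J) = 90 - 18*J (N(v, J) = (-9 - 9)*(J + (-1 + (2 - 1*6))) = -18*(J + (-1 + (2 - 6))) = -18*(J + (-1 - 4)) = -18*(J - 5) = -18*(-5 + J) = 90 - 18*J)
109*(455 + N(15, 15)) = 109*(455 + (90 - 18*15)) = 109*(455 + (90 - 270)) = 109*(455 - 180) = 109*275 = 29975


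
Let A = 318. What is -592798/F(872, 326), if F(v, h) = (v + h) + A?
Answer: -296399/758 ≈ -391.03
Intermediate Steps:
F(v, h) = 318 + h + v (F(v, h) = (v + h) + 318 = (h + v) + 318 = 318 + h + v)
-592798/F(872, 326) = -592798/(318 + 326 + 872) = -592798/1516 = -592798*1/1516 = -296399/758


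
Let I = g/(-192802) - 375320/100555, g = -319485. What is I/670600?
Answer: -8047326493/2600211949353200 ≈ -3.0949e-6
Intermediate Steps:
I = -8047326493/3877441022 (I = -319485/(-192802) - 375320/100555 = -319485*(-1/192802) - 375320*1/100555 = 319485/192802 - 75064/20111 = -8047326493/3877441022 ≈ -2.0754)
I/670600 = -8047326493/3877441022/670600 = -8047326493/3877441022*1/670600 = -8047326493/2600211949353200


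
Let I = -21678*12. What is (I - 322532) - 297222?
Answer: -879890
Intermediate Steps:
I = -260136
(I - 322532) - 297222 = (-260136 - 322532) - 297222 = -582668 - 297222 = -879890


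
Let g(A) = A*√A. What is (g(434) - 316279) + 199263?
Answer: -117016 + 434*√434 ≈ -1.0797e+5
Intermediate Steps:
g(A) = A^(3/2)
(g(434) - 316279) + 199263 = (434^(3/2) - 316279) + 199263 = (434*√434 - 316279) + 199263 = (-316279 + 434*√434) + 199263 = -117016 + 434*√434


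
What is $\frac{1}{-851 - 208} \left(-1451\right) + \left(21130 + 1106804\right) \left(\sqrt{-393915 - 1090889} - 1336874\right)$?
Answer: $- \frac{1596872070975193}{1059} + 2255868 i \sqrt{371201} \approx -1.5079 \cdot 10^{12} + 1.3744 \cdot 10^{9} i$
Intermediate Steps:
$\frac{1}{-851 - 208} \left(-1451\right) + \left(21130 + 1106804\right) \left(\sqrt{-393915 - 1090889} - 1336874\right) = \frac{1}{-1059} \left(-1451\right) + 1127934 \left(\sqrt{-1484804} - 1336874\right) = \left(- \frac{1}{1059}\right) \left(-1451\right) + 1127934 \left(2 i \sqrt{371201} - 1336874\right) = \frac{1451}{1059} + 1127934 \left(-1336874 + 2 i \sqrt{371201}\right) = \frac{1451}{1059} - \left(1507905638316 - 2255868 i \sqrt{371201}\right) = - \frac{1596872070975193}{1059} + 2255868 i \sqrt{371201}$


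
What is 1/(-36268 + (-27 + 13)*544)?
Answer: -1/43884 ≈ -2.2787e-5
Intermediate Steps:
1/(-36268 + (-27 + 13)*544) = 1/(-36268 - 14*544) = 1/(-36268 - 7616) = 1/(-43884) = -1/43884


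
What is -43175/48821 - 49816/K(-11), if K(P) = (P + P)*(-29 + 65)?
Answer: 299734042/4833279 ≈ 62.015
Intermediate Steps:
K(P) = 72*P (K(P) = (2*P)*36 = 72*P)
-43175/48821 - 49816/K(-11) = -43175/48821 - 49816/(72*(-11)) = -43175*1/48821 - 49816/(-792) = -43175/48821 - 49816*(-1/792) = -43175/48821 + 6227/99 = 299734042/4833279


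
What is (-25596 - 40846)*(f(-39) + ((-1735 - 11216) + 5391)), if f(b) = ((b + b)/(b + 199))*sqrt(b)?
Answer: 502301520 + 1295619*I*sqrt(39)/40 ≈ 5.023e+8 + 2.0228e+5*I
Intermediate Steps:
f(b) = 2*b**(3/2)/(199 + b) (f(b) = ((2*b)/(199 + b))*sqrt(b) = (2*b/(199 + b))*sqrt(b) = 2*b**(3/2)/(199 + b))
(-25596 - 40846)*(f(-39) + ((-1735 - 11216) + 5391)) = (-25596 - 40846)*(2*(-39)**(3/2)/(199 - 39) + ((-1735 - 11216) + 5391)) = -66442*(2*(-39*I*sqrt(39))/160 + (-12951 + 5391)) = -66442*(2*(-39*I*sqrt(39))*(1/160) - 7560) = -66442*(-39*I*sqrt(39)/80 - 7560) = -66442*(-7560 - 39*I*sqrt(39)/80) = 502301520 + 1295619*I*sqrt(39)/40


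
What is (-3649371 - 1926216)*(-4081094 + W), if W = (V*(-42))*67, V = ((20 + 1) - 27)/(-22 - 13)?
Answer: 113785921576734/5 ≈ 2.2757e+13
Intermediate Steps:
V = 6/35 (V = (21 - 27)/(-35) = -6*(-1/35) = 6/35 ≈ 0.17143)
W = -2412/5 (W = ((6/35)*(-42))*67 = -36/5*67 = -2412/5 ≈ -482.40)
(-3649371 - 1926216)*(-4081094 + W) = (-3649371 - 1926216)*(-4081094 - 2412/5) = -5575587*(-20407882/5) = 113785921576734/5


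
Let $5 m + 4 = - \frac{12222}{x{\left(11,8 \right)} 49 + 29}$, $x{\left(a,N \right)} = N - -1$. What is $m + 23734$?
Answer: $\frac{27880399}{1175} \approx 23728.0$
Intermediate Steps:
$x{\left(a,N \right)} = 1 + N$ ($x{\left(a,N \right)} = N + 1 = 1 + N$)
$m = - \frac{7051}{1175}$ ($m = - \frac{4}{5} + \frac{\left(-12222\right) \frac{1}{\left(1 + 8\right) 49 + 29}}{5} = - \frac{4}{5} + \frac{\left(-12222\right) \frac{1}{9 \cdot 49 + 29}}{5} = - \frac{4}{5} + \frac{\left(-12222\right) \frac{1}{441 + 29}}{5} = - \frac{4}{5} + \frac{\left(-12222\right) \frac{1}{470}}{5} = - \frac{4}{5} + \frac{1}{5} \left(- \frac{6111}{235}\right) = - \frac{4}{5} - \frac{6111}{1175} = - \frac{7051}{1175} \approx -6.0009$)
$m + 23734 = - \frac{7051}{1175} + 23734 = \frac{27880399}{1175}$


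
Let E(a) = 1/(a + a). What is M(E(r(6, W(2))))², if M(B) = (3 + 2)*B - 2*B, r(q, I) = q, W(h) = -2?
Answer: 1/16 ≈ 0.062500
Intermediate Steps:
E(a) = 1/(2*a)
M(B) = 3*B (M(B) = 5*B - 2*B = 3*B)
M(E(r(6, W(2))))² = (3*((½)/6))² = (3*((½)*(⅙)))² = (3*(1/12))² = (¼)² = 1/16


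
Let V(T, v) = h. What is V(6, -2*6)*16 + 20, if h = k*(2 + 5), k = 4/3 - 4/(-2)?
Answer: 1180/3 ≈ 393.33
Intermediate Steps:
k = 10/3 (k = 4*(⅓) - 4*(-½) = 4/3 + 2 = 10/3 ≈ 3.3333)
h = 70/3 (h = 10*(2 + 5)/3 = (10/3)*7 = 70/3 ≈ 23.333)
V(T, v) = 70/3
V(6, -2*6)*16 + 20 = (70/3)*16 + 20 = 1120/3 + 20 = 1180/3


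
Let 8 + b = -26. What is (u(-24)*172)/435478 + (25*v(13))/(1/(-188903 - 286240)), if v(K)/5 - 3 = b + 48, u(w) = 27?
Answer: -219846468561303/217739 ≈ -1.0097e+9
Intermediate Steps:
b = -34 (b = -8 - 26 = -34)
v(K) = 85 (v(K) = 15 + 5*(-34 + 48) = 15 + 5*14 = 15 + 70 = 85)
(u(-24)*172)/435478 + (25*v(13))/(1/(-188903 - 286240)) = (27*172)/435478 + (25*85)/(1/(-188903 - 286240)) = 4644*(1/435478) + 2125/(1/(-475143)) = 2322/217739 + 2125/(-1/475143) = 2322/217739 + 2125*(-475143) = 2322/217739 - 1009678875 = -219846468561303/217739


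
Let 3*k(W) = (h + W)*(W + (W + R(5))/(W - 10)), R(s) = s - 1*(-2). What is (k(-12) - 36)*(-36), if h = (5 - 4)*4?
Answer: 1824/11 ≈ 165.82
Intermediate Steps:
h = 4 (h = 1*4 = 4)
R(s) = 2 + s (R(s) = s + 2 = 2 + s)
k(W) = (4 + W)*(W + (7 + W)/(-10 + W))/3 (k(W) = ((4 + W)*(W + (W + (2 + 5))/(W - 10)))/3 = ((4 + W)*(W + (W + 7)/(-10 + W)))/3 = ((4 + W)*(W + (7 + W)/(-10 + W)))/3 = (4 + W)*(W + (7 + W)/(-10 + W))/3)
(k(-12) - 36)*(-36) = ((28 + (-12)³ - 29*(-12) - 5*(-12)²)/(3*(-10 - 12)) - 36)*(-36) = ((⅓)*(28 - 1728 + 348 - 5*144)/(-22) - 36)*(-36) = ((⅓)*(-1/22)*(28 - 1728 + 348 - 720) - 36)*(-36) = ((⅓)*(-1/22)*(-2072) - 36)*(-36) = (1036/33 - 36)*(-36) = -152/33*(-36) = 1824/11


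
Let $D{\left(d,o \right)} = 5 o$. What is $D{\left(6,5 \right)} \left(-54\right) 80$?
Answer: $-108000$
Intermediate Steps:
$D{\left(6,5 \right)} \left(-54\right) 80 = 5 \cdot 5 \left(-54\right) 80 = 25 \left(-54\right) 80 = \left(-1350\right) 80 = -108000$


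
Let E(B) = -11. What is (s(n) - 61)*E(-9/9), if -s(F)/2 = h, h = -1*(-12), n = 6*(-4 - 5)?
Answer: 935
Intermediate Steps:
n = -54 (n = 6*(-9) = -54)
h = 12
s(F) = -24 (s(F) = -2*12 = -24)
(s(n) - 61)*E(-9/9) = (-24 - 61)*(-11) = -85*(-11) = 935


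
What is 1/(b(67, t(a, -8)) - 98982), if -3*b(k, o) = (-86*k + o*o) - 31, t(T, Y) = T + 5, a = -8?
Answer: -1/97054 ≈ -1.0304e-5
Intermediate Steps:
t(T, Y) = 5 + T
b(k, o) = 31/3 - o**2/3 + 86*k/3 (b(k, o) = -((-86*k + o*o) - 31)/3 = -((-86*k + o**2) - 31)/3 = -((o**2 - 86*k) - 31)/3 = -(-31 + o**2 - 86*k)/3 = 31/3 - o**2/3 + 86*k/3)
1/(b(67, t(a, -8)) - 98982) = 1/((31/3 - (5 - 8)**2/3 + (86/3)*67) - 98982) = 1/((31/3 - 1/3*(-3)**2 + 5762/3) - 98982) = 1/((31/3 - 1/3*9 + 5762/3) - 98982) = 1/((31/3 - 3 + 5762/3) - 98982) = 1/(1928 - 98982) = 1/(-97054) = -1/97054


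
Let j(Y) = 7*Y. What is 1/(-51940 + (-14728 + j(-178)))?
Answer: -1/67914 ≈ -1.4725e-5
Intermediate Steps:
1/(-51940 + (-14728 + j(-178))) = 1/(-51940 + (-14728 + 7*(-178))) = 1/(-51940 + (-14728 - 1246)) = 1/(-51940 - 15974) = 1/(-67914) = -1/67914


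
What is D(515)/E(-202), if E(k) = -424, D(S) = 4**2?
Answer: -2/53 ≈ -0.037736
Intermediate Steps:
D(S) = 16
D(515)/E(-202) = 16/(-424) = 16*(-1/424) = -2/53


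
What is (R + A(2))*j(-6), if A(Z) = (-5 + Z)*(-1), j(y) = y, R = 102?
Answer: -630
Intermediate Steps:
A(Z) = 5 - Z
(R + A(2))*j(-6) = (102 + (5 - 1*2))*(-6) = (102 + (5 - 2))*(-6) = (102 + 3)*(-6) = 105*(-6) = -630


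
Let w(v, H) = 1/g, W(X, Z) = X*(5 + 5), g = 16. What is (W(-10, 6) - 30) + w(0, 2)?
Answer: -2079/16 ≈ -129.94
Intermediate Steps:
W(X, Z) = 10*X (W(X, Z) = X*10 = 10*X)
w(v, H) = 1/16
(W(-10, 6) - 30) + w(0, 2) = (10*(-10) - 30) + 1/16 = (-100 - 30) + 1/16 = -130 + 1/16 = -2079/16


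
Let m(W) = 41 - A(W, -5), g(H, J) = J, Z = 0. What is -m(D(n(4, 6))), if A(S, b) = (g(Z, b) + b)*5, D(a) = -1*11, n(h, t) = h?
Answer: -91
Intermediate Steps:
D(a) = -11
A(S, b) = 10*b (A(S, b) = (b + b)*5 = (2*b)*5 = 10*b)
m(W) = 91 (m(W) = 41 - 10*(-5) = 41 - 1*(-50) = 41 + 50 = 91)
-m(D(n(4, 6))) = -1*91 = -91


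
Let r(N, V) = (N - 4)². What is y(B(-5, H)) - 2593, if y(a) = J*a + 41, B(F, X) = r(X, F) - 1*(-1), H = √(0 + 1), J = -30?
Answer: -2852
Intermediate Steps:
r(N, V) = (-4 + N)²
H = 1 (H = √1 = 1)
B(F, X) = 1 + (-4 + X)² (B(F, X) = (-4 + X)² - 1*(-1) = (-4 + X)² + 1 = 1 + (-4 + X)²)
y(a) = 41 - 30*a (y(a) = -30*a + 41 = 41 - 30*a)
y(B(-5, H)) - 2593 = (41 - 30*(1 + (-4 + 1)²)) - 2593 = (41 - 30*(1 + (-3)²)) - 2593 = (41 - 30*(1 + 9)) - 2593 = (41 - 30*10) - 2593 = (41 - 300) - 2593 = -259 - 2593 = -2852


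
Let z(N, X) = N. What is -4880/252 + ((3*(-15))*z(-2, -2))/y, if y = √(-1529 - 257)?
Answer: -1220/63 - 45*I*√1786/893 ≈ -19.365 - 2.1296*I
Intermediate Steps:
y = I*√1786 (y = √(-1786) = I*√1786 ≈ 42.261*I)
-4880/252 + ((3*(-15))*z(-2, -2))/y = -4880/252 + ((3*(-15))*(-2))/((I*√1786)) = -4880*1/252 + (-45*(-2))*(-I*√1786/1786) = -1220/63 + 90*(-I*√1786/1786) = -1220/63 - 45*I*√1786/893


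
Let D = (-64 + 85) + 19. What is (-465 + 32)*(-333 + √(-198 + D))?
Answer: 144189 - 433*I*√158 ≈ 1.4419e+5 - 5442.7*I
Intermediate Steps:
D = 40 (D = 21 + 19 = 40)
(-465 + 32)*(-333 + √(-198 + D)) = (-465 + 32)*(-333 + √(-198 + 40)) = -433*(-333 + √(-158)) = -433*(-333 + I*√158) = 144189 - 433*I*√158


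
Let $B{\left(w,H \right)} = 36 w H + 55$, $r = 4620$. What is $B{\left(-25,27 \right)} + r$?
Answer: $-19625$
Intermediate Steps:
$B{\left(w,H \right)} = 55 + 36 H w$ ($B{\left(w,H \right)} = 36 H w + 55 = 55 + 36 H w$)
$B{\left(-25,27 \right)} + r = \left(55 + 36 \cdot 27 \left(-25\right)\right) + 4620 = \left(55 - 24300\right) + 4620 = -24245 + 4620 = -19625$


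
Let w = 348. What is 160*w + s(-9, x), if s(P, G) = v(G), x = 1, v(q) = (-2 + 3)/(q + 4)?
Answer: 278401/5 ≈ 55680.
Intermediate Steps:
v(q) = 1/(4 + q)
s(P, G) = 1/(4 + G)
160*w + s(-9, x) = 160*348 + 1/(4 + 1) = 55680 + 1/5 = 55680 + ⅕ = 278401/5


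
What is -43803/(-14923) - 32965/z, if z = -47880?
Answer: 27254993/7521192 ≈ 3.6238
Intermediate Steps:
-43803/(-14923) - 32965/z = -43803/(-14923) - 32965/(-47880) = -43803*(-1/14923) - 32965*(-1/47880) = 43803/14923 + 347/504 = 27254993/7521192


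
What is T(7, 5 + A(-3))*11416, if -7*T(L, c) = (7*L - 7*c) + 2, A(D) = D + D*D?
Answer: 296816/7 ≈ 42402.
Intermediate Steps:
A(D) = D + D²
T(L, c) = -2/7 + c - L (T(L, c) = -((7*L - 7*c) + 2)/7 = -((-7*c + 7*L) + 2)/7 = -(2 - 7*c + 7*L)/7 = -2/7 + c - L)
T(7, 5 + A(-3))*11416 = (-2/7 + (5 - 3*(1 - 3)) - 1*7)*11416 = (-2/7 + (5 - 3*(-2)) - 7)*11416 = (-2/7 + (5 + 6) - 7)*11416 = (-2/7 + 11 - 7)*11416 = (26/7)*11416 = 296816/7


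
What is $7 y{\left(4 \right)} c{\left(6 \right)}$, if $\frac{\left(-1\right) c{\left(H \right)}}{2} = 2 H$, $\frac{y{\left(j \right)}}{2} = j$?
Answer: $-1344$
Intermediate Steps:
$y{\left(j \right)} = 2 j$
$c{\left(H \right)} = - 4 H$ ($c{\left(H \right)} = - 2 \cdot 2 H = - 4 H$)
$7 y{\left(4 \right)} c{\left(6 \right)} = 7 \cdot 2 \cdot 4 \left(\left(-4\right) 6\right) = 7 \cdot 8 \left(-24\right) = 56 \left(-24\right) = -1344$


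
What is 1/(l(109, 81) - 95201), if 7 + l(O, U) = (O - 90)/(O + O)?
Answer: -218/20755325 ≈ -1.0503e-5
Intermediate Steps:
l(O, U) = -7 + (-90 + O)/(2*O) (l(O, U) = -7 + (O - 90)/(O + O) = -7 + (-90 + O)/((2*O)) = -7 + (-90 + O)*(1/(2*O)) = -7 + (-90 + O)/(2*O))
1/(l(109, 81) - 95201) = 1/((-13/2 - 45/109) - 95201) = 1/(-1507/218 - 95201) = 1/(-20755325/218) = -218/20755325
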